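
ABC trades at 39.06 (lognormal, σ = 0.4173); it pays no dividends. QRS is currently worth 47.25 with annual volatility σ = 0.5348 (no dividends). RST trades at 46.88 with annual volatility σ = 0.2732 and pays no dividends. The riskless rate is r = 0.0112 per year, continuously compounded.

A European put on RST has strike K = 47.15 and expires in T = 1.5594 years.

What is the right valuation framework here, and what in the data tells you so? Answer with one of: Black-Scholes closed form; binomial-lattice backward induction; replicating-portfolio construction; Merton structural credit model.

Key observation: a European claim on RST (strike 47.15) — a lognormal (GBM) underlying with constant rate and volatility — has an exact closed-form value; no lattice or capital structure is involved.

framework: Black-Scholes closed form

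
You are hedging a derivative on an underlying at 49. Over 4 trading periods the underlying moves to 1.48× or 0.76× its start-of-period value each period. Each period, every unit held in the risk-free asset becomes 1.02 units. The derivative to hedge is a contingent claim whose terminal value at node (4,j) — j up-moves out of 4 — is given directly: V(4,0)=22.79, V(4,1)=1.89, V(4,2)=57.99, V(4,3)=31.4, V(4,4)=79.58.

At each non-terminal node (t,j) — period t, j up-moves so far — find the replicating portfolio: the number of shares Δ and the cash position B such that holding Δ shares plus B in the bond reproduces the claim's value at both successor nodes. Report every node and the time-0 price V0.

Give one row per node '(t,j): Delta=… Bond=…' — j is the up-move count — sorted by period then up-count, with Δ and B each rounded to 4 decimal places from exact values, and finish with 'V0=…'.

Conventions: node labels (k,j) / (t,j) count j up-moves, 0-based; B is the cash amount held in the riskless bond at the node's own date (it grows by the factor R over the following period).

(0,0): Delta=0.4001 Bond=6.4109
(1,0): Delta=0.4978 Bond=2.9001
(1,1): Delta=0.3113 Bond=12.9775
(2,0): Delta=0.3322 Bond=7.6447
(2,1): Delta=0.6483 Bond=-5.3337
(2,2): Delta=0.0052 Bond=46.0928
(3,0): Delta=-1.3495 Bond=43.9717
(3,1): Delta=1.8601 Bond=-56.2026
(3,2): Delta=-0.4527 Bond=84.3698
(3,3): Delta=0.4213 Bond=-19.0752
V0=26.0161

Under the risk-neutral measure, an up-move has probability p* = (R−d)/(u−d) = 0.3611 and values discount at R = 1.02.
Terminal payoffs: V(4,0)=22.7900, V(4,1)=1.8900, V(4,2)=57.9900, V(4,3)=31.4000, V(4,4)=79.5800
  t=3,j=0: stock 21.5098 → up 31.8345 (V=1.8900), down 16.3475 (V=22.7900). Price 14.9439; hedge Δ=-1.3495, bond B=43.9717.
  t=3,j=1: stock 41.8876 → up 61.9936 (V=57.9900), down 31.8345 (V=1.8900). Price 21.7141; hedge Δ=1.8601, bond B=-56.2026.
  t=3,j=2: stock 81.5705 → up 120.7243 (V=31.4000), down 61.9936 (V=57.9900). Price 47.4393; hedge Δ=-0.4527, bond B=84.3698.
  t=3,j=3: stock 158.8478 → up 235.0948 (V=79.5800), down 120.7243 (V=31.4000). Price 47.8415; hedge Δ=0.4213, bond B=-19.0752.
  t=2,j=0: stock 28.3024 → up 41.8876 (V=21.7141), down 21.5098 (V=14.9439). Price 17.0477; hedge Δ=0.3322, bond B=7.6447.
  t=2,j=1: stock 55.1152 → up 81.5705 (V=47.4393), down 41.8876 (V=21.7141). Price 30.3958; hedge Δ=0.6483, bond B=-5.3337.
  t=2,j=2: stock 107.3296 → up 158.8478 (V=47.8415), down 81.5705 (V=47.4393). Price 46.6515; hedge Δ=0.0052, bond B=46.0928.
  t=1,j=0: stock 37.2400 → up 55.1152 (V=30.3958), down 28.3024 (V=17.0477). Price 21.4391; hedge Δ=0.4978, bond B=2.9001.
  t=1,j=1: stock 72.5200 → up 107.3296 (V=46.6515), down 55.1152 (V=30.3958). Price 35.5548; hedge Δ=0.3113, bond B=12.9775.
  t=0,j=0: stock 49.0000 → up 72.5200 (V=35.5548), down 37.2400 (V=21.4391). Price 26.0161; hedge Δ=0.4001, bond B=6.4109.
Check: Δ(0,0)·S0 + B(0,0) = 26.0161 = V0.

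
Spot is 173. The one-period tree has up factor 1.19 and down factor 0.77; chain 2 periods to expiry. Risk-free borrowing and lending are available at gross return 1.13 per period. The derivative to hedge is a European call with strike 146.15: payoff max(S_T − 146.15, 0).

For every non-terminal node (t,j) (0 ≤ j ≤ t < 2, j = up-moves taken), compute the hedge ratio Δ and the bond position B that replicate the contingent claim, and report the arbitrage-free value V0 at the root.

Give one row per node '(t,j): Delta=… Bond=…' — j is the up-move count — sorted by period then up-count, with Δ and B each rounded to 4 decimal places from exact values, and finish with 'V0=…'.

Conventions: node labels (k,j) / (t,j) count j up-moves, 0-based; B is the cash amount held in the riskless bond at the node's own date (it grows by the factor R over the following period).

The replicating-portfolio and risk-neutral prices coincide; use p* = (1.13−0.77)/(1.19−0.77) = 0.8571 for the latter.
At maturity the claim pays: V(2,0)=0.0000, V(2,1)=12.3699, V(2,2)=98.8353
  t=1,j=0: stock 133.2100 → up 158.5199 (V=12.3699), down 102.5717 (V=0.0000). Price 9.3830; hedge Δ=0.2211, bond B=-20.0692.
  t=1,j=1: stock 205.8700 → up 244.9853 (V=98.8353), down 158.5199 (V=12.3699). Price 76.5337; hedge Δ=1.0000, bond B=-129.3363.
  t=0,j=0: stock 173.0000 → up 205.8700 (V=76.5337), down 133.2100 (V=9.3830). Price 59.2396; hedge Δ=0.9242, bond B=-100.6431.
As a check, the time-0 holding Δ(0,0)·S0 + B(0,0) comes to 59.2396 — exactly V0.

(0,0): Delta=0.9242 Bond=-100.6431
(1,0): Delta=0.2211 Bond=-20.0692
(1,1): Delta=1.0000 Bond=-129.3363
V0=59.2396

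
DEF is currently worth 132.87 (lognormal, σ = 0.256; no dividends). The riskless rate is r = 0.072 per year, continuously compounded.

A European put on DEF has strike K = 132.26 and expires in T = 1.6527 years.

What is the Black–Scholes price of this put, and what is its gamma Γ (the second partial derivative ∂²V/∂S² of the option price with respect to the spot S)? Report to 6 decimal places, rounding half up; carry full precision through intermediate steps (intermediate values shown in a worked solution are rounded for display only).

σ√T = 0.256·√1.6527 = 0.329107
d₁ = (ln(S/K) + (r+σ²/2)T) / (σ√T) = (ln(132.87/132.26) + (0.072+0.256²/2)·1.6527) / 0.329107 = (0.004602 + 0.173150) / 0.329107 = 0.540103
d₂ = d₁ − σ√T = 0.540103 − 0.329107 = 0.210996
e^{−rT} = 0.887813
N(−d₁) = 0.294563,  N(−d₂) = 0.416445
Put price V = K·e^{−rT}·N(−d₂) − S·N(−d₁) = 48.899875 − 39.138589 = 9.761286
φ(d₁) = (1/√(2π))·e^{−d₁²/2} = 0.344799
Γ = φ(d₁) / (S·σ·√T) = 0.007885

price = 9.761286
Γ = 0.007885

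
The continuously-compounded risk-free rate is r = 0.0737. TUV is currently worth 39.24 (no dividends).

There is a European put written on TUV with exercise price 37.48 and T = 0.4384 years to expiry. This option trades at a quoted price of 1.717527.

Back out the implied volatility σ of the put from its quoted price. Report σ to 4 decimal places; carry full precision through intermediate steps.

At σ = 0.2976 the Black–Scholes value reproduces the quote:
σ√T = 0.2976·√0.4384 = 0.197046
d₁ = (ln(S/K) + (r+σ²/2)T) / (σ√T) = (ln(39.24/37.48) + (0.0737+0.2976²/2)·0.4384) / 0.197046 = (0.045889 + 0.051724) / 0.197046 = 0.495380
d₂ = d₁ − σ√T = 0.495380 − 0.197046 = 0.298334
e^{−rT} = 0.968206
N(−d₁) = 0.310166,  N(−d₂) = 0.382724
V = K·e^{−rT}·N(−d₂) − S·N(−d₁) = 13.888433 − 12.170905 = 1.717527 (matching the quote); vega is positive throughout, so no other σ reproduces this price

sigma = 0.2976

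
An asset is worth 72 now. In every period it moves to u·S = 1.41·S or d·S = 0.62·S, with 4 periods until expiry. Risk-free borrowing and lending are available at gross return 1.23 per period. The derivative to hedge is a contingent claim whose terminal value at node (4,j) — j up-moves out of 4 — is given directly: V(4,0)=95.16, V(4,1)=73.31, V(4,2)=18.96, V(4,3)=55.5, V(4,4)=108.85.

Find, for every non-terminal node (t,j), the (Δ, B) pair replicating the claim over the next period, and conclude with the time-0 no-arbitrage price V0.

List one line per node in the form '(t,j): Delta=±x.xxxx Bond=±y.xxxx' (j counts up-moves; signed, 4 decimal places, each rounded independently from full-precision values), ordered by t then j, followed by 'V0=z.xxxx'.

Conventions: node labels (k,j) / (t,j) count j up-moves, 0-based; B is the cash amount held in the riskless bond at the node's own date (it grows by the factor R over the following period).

Under the risk-neutral measure, an up-move has probability p* = (R−d)/(u−d) = 0.7722 and values discount at R = 1.23.
Terminal payoffs: V(4,0)=95.1600, V(4,1)=73.3100, V(4,2)=18.9600, V(4,3)=55.5000, V(4,4)=108.8500
  t=3,j=0: stock 17.1596 → up 24.1951 (V=73.3100), down 10.6390 (V=95.1600). Price 63.6492; hedge Δ=-1.6118, bond B=91.3074.
  t=3,j=1: stock 39.0243 → up 55.0242 (V=18.9600), down 24.1951 (V=73.3100). Price 25.4826; hedge Δ=-1.7629, bond B=94.2800.
  t=3,j=2: stock 88.7488 → up 125.1358 (V=55.5000), down 55.0242 (V=18.9600). Price 38.3532; hedge Δ=0.5212, bond B=-7.9000.
  t=3,j=3: stock 201.8319 → up 284.5830 (V=108.8500), down 125.1358 (V=55.5000). Price 78.6133; hedge Δ=0.3346, bond B=11.0816.
  t=2,j=0: stock 27.6768 → up 39.0243 (V=25.4826), down 17.1596 (V=63.6492). Price 27.7876; hedge Δ=-1.7456, bond B=76.0998.
  t=2,j=1: stock 62.9424 → up 88.7488 (V=38.3532), down 39.0243 (V=25.4826). Price 28.7973; hedge Δ=0.2588, bond B=12.5053.
  t=2,j=2: stock 143.1432 → up 201.8319 (V=78.6133), down 88.7488 (V=38.3532). Price 56.4553; hedge Δ=0.3560, bond B=5.4932.
  t=1,j=0: stock 44.6400 → up 62.9424 (V=28.7973), down 27.6768 (V=27.7876). Price 23.2254; hedge Δ=0.0286, bond B=21.9473.
  t=1,j=1: stock 101.5200 → up 143.1432 (V=56.4553), down 62.9424 (V=28.7973). Price 40.7752; hedge Δ=0.3449, bond B=5.7650.
  t=0,j=0: stock 72.0000 → up 101.5200 (V=40.7752), down 44.6400 (V=23.2254). Price 29.8996; hedge Δ=0.3085, bond B=7.6846.
Sanity check at the root: Δ(0,0)·S0 + B(0,0) reproduces V0 = 29.8996.

(0,0): Delta=0.3085 Bond=7.6846
(1,0): Delta=0.0286 Bond=21.9473
(1,1): Delta=0.3449 Bond=5.7650
(2,0): Delta=-1.7456 Bond=76.0998
(2,1): Delta=0.2588 Bond=12.5053
(2,2): Delta=0.3560 Bond=5.4932
(3,0): Delta=-1.6118 Bond=91.3074
(3,1): Delta=-1.7629 Bond=94.2800
(3,2): Delta=0.5212 Bond=-7.9000
(3,3): Delta=0.3346 Bond=11.0816
V0=29.8996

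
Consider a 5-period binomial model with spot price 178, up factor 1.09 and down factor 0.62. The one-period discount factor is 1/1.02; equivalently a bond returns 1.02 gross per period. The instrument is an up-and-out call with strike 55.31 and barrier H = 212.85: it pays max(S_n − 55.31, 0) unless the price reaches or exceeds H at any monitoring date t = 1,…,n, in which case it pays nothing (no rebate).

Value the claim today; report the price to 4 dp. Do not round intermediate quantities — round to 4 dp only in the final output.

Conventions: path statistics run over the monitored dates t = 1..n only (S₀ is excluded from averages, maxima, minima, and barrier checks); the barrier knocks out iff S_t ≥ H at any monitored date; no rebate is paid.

Under the martingale measure an up-move has probability p* = 0.8511; value the claim as the probability-weighted average of per-path payoffs, discounted 5 periods at R = 1.02.
Enumerate all 2^5 = 32 price paths (U = up ×1.09, D = down ×0.62); each path with k up-moves has probability p*^k·(1−p*)^(5−k).
DDDDD: M=110.3600, payoff=0.0000, prob=0.000073
UDDDD: M=194.0200, payoff=0.0000, prob=0.000419
DUDDD: M=120.2924, payoff=0.0000, prob=0.000419
UUDDD: M=211.4818, payoff=0.0000, prob=0.002393
DDUDD: M=110.3600, payoff=0.0000, prob=0.000419
UDUDD: M=194.0200, payoff=0.0000, prob=0.002393
DUUDD: M=131.1187, payoff=0.0000, prob=0.002393
UUUDD: M=230.5152, payoff=0.0000, prob=0.013674
DDDUD: M=110.3600, payoff=0.0000, prob=0.000419
UDDUD: M=194.0200, payoff=0.0000, prob=0.002393
DUDUD: M=120.2924, payoff=0.0000, prob=0.002393
UUDUD: M=211.4818, payoff=33.3000, prob=0.013674
DDUUD: M=110.3600, payoff=0.0000, prob=0.002393
UDUUD: M=194.0200, payoff=33.3000, prob=0.013674
DUUUD: M=142.9194, payoff=33.3000, prob=0.013674
UUUUD: M=251.2615, payoff=0.0000, prob=0.078136
DDDDU: M=110.3600, payoff=0.0000, prob=0.000419
UDDDU: M=194.0200, payoff=0.0000, prob=0.002393
DUDDU: M=120.2924, payoff=0.0000, prob=0.002393
UUDDU: M=211.4818, payoff=33.3000, prob=0.013674
DDUDU: M=110.3600, payoff=0.0000, prob=0.002393
UDUDU: M=194.0200, payoff=33.3000, prob=0.013674
DUUDU: M=131.1187, payoff=33.3000, prob=0.013674
UUUDU: M=230.5152, payoff=0.0000, prob=0.078136
DDDUU: M=110.3600, payoff=0.0000, prob=0.002393
UDDUU: M=194.0200, payoff=33.3000, prob=0.013674
DUDUU: M=120.2924, payoff=33.3000, prob=0.013674
UUDUU: M=211.4818, payoff=100.4721, prob=0.078136
DDUUU: M=110.3600, payoff=33.3000, prob=0.013674
UDUUU: M=194.0200, payoff=100.4721, prob=0.078136
DUUUU: M=155.7821, payoff=100.4721, prob=0.078136
UUUUU: M=273.8751, payoff=0.0000, prob=0.446489
Price = Σ prob·payoff / R^5 = 27.649360 / 1.104081 = 25.0429

price = 25.0429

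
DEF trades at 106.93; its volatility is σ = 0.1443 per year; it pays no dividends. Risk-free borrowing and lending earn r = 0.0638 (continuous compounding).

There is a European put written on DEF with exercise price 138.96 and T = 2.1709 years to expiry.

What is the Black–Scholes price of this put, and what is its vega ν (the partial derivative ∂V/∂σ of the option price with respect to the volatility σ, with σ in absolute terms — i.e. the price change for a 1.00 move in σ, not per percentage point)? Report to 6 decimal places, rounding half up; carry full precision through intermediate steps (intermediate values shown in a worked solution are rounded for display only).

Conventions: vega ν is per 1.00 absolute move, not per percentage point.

price = 18.251340
ν = 56.158694

σ√T = 0.1443·√2.1709 = 0.212611
d₁ = (ln(S/K) + (r+σ²/2)T) / (σ√T) = (ln(106.93/138.96) + (0.0638+0.1443²/2)·2.1709) / 0.212611 = (-0.262012 + 0.161105) / 0.212611 = -0.474606
d₂ = d₁ − σ√T = -0.474606 − 0.212611 = -0.687217
e^{−rT} = 0.870660
N(−d₁) = 0.682466,  N(−d₂) = 0.754027
Put price V = K·e^{−rT}·N(−d₂) − S·N(−d₁) = 91.227427 − 72.976088 = 18.251340
φ(d₁) = (1/√(2π))·e^{−d₁²/2} = 0.356449
ν = S·φ(d₁)·√T = 56.158694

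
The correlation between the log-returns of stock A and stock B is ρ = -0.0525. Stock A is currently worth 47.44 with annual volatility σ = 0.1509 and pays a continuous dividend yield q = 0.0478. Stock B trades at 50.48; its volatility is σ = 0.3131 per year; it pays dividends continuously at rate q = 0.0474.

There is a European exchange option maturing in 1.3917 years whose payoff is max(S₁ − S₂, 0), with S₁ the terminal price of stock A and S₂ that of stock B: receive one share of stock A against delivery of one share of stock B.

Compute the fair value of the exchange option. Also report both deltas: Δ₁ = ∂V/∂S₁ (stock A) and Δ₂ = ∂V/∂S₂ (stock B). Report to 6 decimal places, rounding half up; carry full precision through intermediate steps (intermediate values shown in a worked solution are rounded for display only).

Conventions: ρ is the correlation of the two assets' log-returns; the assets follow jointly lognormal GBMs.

exchange price = 6.240799
Δ1 = 0.489974
Δ2 = -0.336838

σ_eff = √(σ₁² + σ₂² − 2ρσ₁σ₂) = √(0.1509² + 0.3131² − 2·-0.0525·0.1509·0.3131) = 0.354631
d₁ = (ln(S₁/S₂) + (q₂ − q₁ + σ_eff²/2)T) / (σ_eff√T) = (ln(47.44/50.48) + (0.0474 − 0.0478 + 0.062882)·1.3917) / 0.418360 = 0.059385
d₂ = d₁ − σ_eff√T = 0.059385 − 0.418360 = -0.358975
N(d₁) = 0.523677,  N(d₂) = 0.359807
V = S₁·e^{−q₁T}·N(d₁) − S₂·e^{−q₂T}·N(d₂) = 23.244366 − 17.003567 = 6.240799
Key observation: the rate r is irrelevant here: denominating values in stock B turns the exchange into a ratio option on S₁/S₂, and discounting at r drops out.
Δ₁ = e^{−q₁T}·N(d₁) = 0.489974;  Δ₂ = −e^{−q₂T}·N(d₂) = -0.336838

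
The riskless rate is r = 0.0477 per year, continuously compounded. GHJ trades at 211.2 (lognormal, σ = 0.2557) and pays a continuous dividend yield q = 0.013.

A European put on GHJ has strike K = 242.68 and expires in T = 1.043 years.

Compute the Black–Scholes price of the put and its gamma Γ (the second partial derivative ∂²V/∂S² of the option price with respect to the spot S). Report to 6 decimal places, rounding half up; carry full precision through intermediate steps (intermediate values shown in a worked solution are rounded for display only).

σ√T = 0.2557·√1.043 = 0.261140
d₁ = (ln(S/K) + (r−q+σ²/2)T) / (σ√T) = (ln(211.2/242.68) + (0.0477−0.013+0.2557²/2)·1.043) / 0.261140 = (-0.138938 + 0.070289) / 0.261140 = -0.262883
d₂ = d₁ − σ√T = -0.262883 − 0.261140 = -0.524022
e^{−rT} = 0.951466
e^{−qT} = 0.986533
N(−d₁) = 0.603679,  N(−d₂) = 0.699868
Put price V = K·e^{−rT}·N(−d₂) − S·e^{−qT}·N(−d₁) = 161.600908 − 125.780038 = 35.820870
φ(d₁) = (1/√(2π))·e^{−d₁²/2} = 0.385393
Γ = e^{−qT}·φ(d₁) / (S·σ·√T) = 0.006894

price = 35.820870
Γ = 0.006894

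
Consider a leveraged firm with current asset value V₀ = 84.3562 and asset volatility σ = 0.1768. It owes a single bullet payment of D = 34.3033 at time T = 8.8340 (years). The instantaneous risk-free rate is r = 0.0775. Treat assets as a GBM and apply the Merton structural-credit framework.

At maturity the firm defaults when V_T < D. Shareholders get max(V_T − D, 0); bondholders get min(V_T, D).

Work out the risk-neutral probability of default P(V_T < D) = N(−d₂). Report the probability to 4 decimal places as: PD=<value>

PD=0.0030

With assets at 84.3562 and a single debt payment of 34.3033 at 8.8340 years:
d₁ = [ln(V₀/D) + (r + σ²/2)T] / (σ√T)
   = [ln(84.3562/34.3033) + (0.0775 + 0.5·0.1768²)·8.8340] / (0.1768·√8.8340)
   = [0.899807 + 0.822703] / 0.525486 = 3.277937
d₂ = d₁ − σ√T = 3.277937 − 0.525486 = 2.752452
risk-neutral PD = N(−d₂) = N(-2.752452) = 0.002958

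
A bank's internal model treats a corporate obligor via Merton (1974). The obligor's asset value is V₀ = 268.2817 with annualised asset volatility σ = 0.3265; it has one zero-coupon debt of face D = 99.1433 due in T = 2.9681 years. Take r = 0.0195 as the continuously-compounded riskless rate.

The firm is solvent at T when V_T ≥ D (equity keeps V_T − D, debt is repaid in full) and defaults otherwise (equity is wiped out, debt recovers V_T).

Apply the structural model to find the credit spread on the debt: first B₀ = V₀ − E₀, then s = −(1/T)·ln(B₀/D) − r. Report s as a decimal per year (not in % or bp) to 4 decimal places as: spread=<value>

Apply the equity-as-call identities (strike 99.1433, horizon 2.9681 years):
d₁ = [ln(V₀/D) + (r + σ²/2)T] / (σ√T)
   = [ln(268.2817/99.1433) + (0.0195 + 0.5·0.3265²)·2.9681] / (0.3265·√2.9681)
   = [0.995471 + 0.216081] / 0.562500 = 2.153871
d₂ = d₁ − σ√T = 2.153871 − 0.562500 = 1.591371
N(d₁) = 0.984375,  N(d₂) = 0.944237,  e^(−rT) = 0.943765
E₀ = V₀·N(d₁) − D·e^(−rT)·N(d₂)
   = 268.2817·0.984375 − 99.1433·0.943765·0.944237 = 175.739406
B₀ = V₀ − E₀ = 268.2817 − 175.739406 = 92.542294
spread = −(1/T)·ln(B₀/D) − r = −(1/2.9681)·ln(92.542294/99.1433) − 0.0195 = 0.00371367

spread=0.0037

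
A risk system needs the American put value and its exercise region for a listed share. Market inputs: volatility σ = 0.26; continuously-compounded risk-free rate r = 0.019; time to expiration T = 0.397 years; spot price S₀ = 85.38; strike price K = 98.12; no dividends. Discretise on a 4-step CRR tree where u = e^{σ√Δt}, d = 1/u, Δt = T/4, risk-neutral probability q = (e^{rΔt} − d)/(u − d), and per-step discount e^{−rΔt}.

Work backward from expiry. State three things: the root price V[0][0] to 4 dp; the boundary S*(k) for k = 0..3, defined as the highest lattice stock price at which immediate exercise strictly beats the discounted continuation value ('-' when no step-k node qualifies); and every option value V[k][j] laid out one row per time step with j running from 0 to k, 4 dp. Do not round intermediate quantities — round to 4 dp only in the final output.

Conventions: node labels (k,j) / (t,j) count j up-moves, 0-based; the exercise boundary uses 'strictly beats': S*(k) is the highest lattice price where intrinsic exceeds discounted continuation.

Δt=0.09925  u=1.08536  d=0.92135  q=0.49104  discount=0.99812
step 4 (expiry): payoffs max(K−S,0) = 36.5933 25.6414 12.7400 0.0000 0.0000
step 3: (k=3,j=0): S=66.7785, K−S=31.3415, hold=31.1567 ⇒ V=31.3415 exercise | (k=3,j=1): S=78.6653, K−S=19.4547, hold=19.2699 ⇒ V=19.4547 exercise | (k=3,j=2): S=92.6679, K−S=5.4521, hold=6.4719 ⇒ V=6.4719 continue | (k=3,j=3): S=109.1631, K−S=0.0000, hold=0.0000 ⇒ V=0.0000 continue  boundary S*=78.6653
step 2: (k=2,j=0): S=72.4786, K−S=25.6414, hold=25.4566 ⇒ V=25.6414 exercise | (k=2,j=1): S=85.3800, K−S=12.7400, hold=13.0550 ⇒ V=13.0550 continue | (k=2,j=2): S=100.5779, K−S=0.0000, hold=3.2877 ⇒ V=3.2877 continue  boundary S*=72.4786
step 1: (k=1,j=0): S=78.6653, K−S=19.4547, hold=19.4243 ⇒ V=19.4547 exercise | (k=1,j=1): S=92.6679, K−S=5.4521, hold=8.2433 ⇒ V=8.2433 continue  boundary S*=78.6653
step 0: (k=0,j=0): S=85.3800, K−S=12.7400, hold=13.9231 ⇒ V=13.9231 continue  boundary S*=-

price = 13.9231
boundary = - 78.6653 72.4786 78.6653
tree:
13.9231
19.4547 8.2433
25.6414 13.0550 3.2877
31.3415 19.4547 6.4719 0.0000
36.5933 25.6414 12.7400 0.0000 0.0000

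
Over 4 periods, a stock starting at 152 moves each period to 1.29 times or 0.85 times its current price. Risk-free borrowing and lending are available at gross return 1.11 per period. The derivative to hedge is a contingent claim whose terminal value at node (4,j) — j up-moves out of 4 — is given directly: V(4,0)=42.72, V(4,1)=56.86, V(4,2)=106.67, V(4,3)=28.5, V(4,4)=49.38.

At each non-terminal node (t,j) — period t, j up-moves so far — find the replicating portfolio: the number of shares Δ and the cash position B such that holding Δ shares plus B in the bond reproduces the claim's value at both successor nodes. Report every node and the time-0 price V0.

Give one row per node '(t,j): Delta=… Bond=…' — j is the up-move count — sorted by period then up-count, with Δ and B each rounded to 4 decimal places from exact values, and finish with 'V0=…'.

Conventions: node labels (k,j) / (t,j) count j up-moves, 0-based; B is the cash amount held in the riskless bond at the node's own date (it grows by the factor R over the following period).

(0,0): Delta=-0.1470 Bond=64.1328
(1,0): Delta=-0.0121 Bond=53.7585
(1,1): Delta=-0.2085 Bond=83.2536
(2,0): Delta=0.6566 Bond=-13.7641
(2,1): Delta=-0.3171 Bond=110.5123
(2,2): Delta=-0.1590 Bond=79.8802
(3,0): Delta=0.3443 Bond=13.8776
(3,1): Delta=0.7991 Bond=-35.4629
(3,2): Delta=-0.8263 Bond=232.1443
(3,3): Delta=0.1454 Bond=-10.6634
V0=41.7905

The replicating-portfolio and risk-neutral prices coincide; use p* = (1.11−0.85)/(1.29−0.85) = 0.5909 for the latter.
Terminal payoffs: V(4,0)=42.7200, V(4,1)=56.8600, V(4,2)=106.6700, V(4,3)=28.5000, V(4,4)=49.3800
Node (3,0) S=93.3470: V=(p*·56.8600+(1−p*)·42.7200)/1.11=46.0139; Δ=(56.8600−42.7200)/(120.4176−79.3449)=0.3443; B=V−Δ·S=13.8776
Node (3,1) S=141.6678: V=(p*·106.6700+(1−p*)·56.8600)/1.11=77.7416; Δ=(106.6700−56.8600)/(182.7515−120.4176)=0.7991; B=V−Δ·S=-35.4629
Node (3,2) S=215.0017: V=(p*·28.5000+(1−p*)·106.6700)/1.11=54.4853; Δ=(28.5000−106.6700)/(277.3522−182.7515)=-0.8263; B=V−Δ·S=232.1443
Node (3,3) S=326.2967: V=(p*·49.3800+(1−p*)·28.5000)/1.11=36.7912; Δ=(49.3800−28.5000)/(420.9228−277.3522)=0.1454; B=V−Δ·S=-10.6634
Node (2,0) S=109.8200: V=(p*·77.7416+(1−p*)·46.0139)/1.11=58.3442; Δ=(77.7416−46.0139)/(141.6678−93.3470)=0.6566; B=V−Δ·S=-13.7641
Node (2,1) S=166.6680: V=(p*·54.4853+(1−p*)·77.7416)/1.11=57.6570; Δ=(54.4853−77.7416)/(215.0017−141.6678)=-0.3171; B=V−Δ·S=110.5123
Node (2,2) S=252.9432: V=(p*·36.7912+(1−p*)·54.4853)/1.11=39.6664; Δ=(36.7912−54.4853)/(326.2967−215.0017)=-0.1590; B=V−Δ·S=79.8802
Node (1,0) S=129.2000: V=(p*·57.6570+(1−p*)·58.3442)/1.11=52.1965; Δ=(57.6570−58.3442)/(166.6680−109.8200)=-0.0121; B=V−Δ·S=53.7585
Node (1,1) S=196.0800: V=(p*·39.6664+(1−p*)·57.6570)/1.11=42.3659; Δ=(39.6664−57.6570)/(252.9432−166.6680)=-0.2085; B=V−Δ·S=83.2536
Node (0,0) S=152.0000: V=(p*·42.3659+(1−p*)·52.1965)/1.11=41.7905; Δ=(42.3659−52.1965)/(196.0800−129.2000)=-0.1470; B=V−Δ·S=64.1328
Check: Δ(0,0)·S0 + B(0,0) = 41.7905 = V0.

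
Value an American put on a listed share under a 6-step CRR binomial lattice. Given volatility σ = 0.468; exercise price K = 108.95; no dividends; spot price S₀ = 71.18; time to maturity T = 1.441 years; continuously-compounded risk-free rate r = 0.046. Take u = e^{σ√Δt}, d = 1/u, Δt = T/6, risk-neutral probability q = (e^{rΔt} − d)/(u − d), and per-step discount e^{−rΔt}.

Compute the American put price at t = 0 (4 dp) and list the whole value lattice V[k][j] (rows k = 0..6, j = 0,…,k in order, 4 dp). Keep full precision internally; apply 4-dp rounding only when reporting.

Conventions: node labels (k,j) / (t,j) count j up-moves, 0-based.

params: Δt=0.24017 u=1.25778 d=0.79505 q=0.46692 e^(-rΔt)=0.98901
t_6 payoffs: 90.9729 80.5098 63.9569 37.7700 0.0000 0.0000 0.0000
k=5: node(5,0) S=22.6114 payoff=86.3386 vs cont=85.1416 → 86.3386 [stop]  node(5,1) S=35.7717 payoff=73.1783 vs cont=71.9813 → 73.1783 [stop]  node(5,2) S=56.5916 payoff=52.3584 vs cont=51.1614 → 52.3584 [stop]  node(5,3) S=89.5291 payoff=19.4209 vs cont=19.9133 → 19.9133 [wait]  node(5,4) S=141.6370 payoff=0.0000 vs cont=0.0000 → 0.0000 [wait]  node(5,5) S=224.0728 payoff=0.0000 vs cont=0.0000 → 0.0000 [wait]
k=4: node(4,0) S=28.4402 payoff=80.5098 vs cont=79.3128 → 80.5098 [stop]  node(4,1) S=44.9931 payoff=63.9569 vs cont=62.7599 → 63.9569 [stop]  node(4,2) S=71.1800 payoff=37.7700 vs cont=36.8003 → 37.7700 [stop]  node(4,3) S=112.6083 payoff=0.0000 vs cont=10.4987 → 10.4987 [wait]  node(4,4) S=178.1488 payoff=0.0000 vs cont=0.0000 → 0.0000 [wait]
k=3: node(3,0) S=35.7717 payoff=73.1783 vs cont=71.9813 → 73.1783 [stop]  node(3,1) S=56.5916 payoff=52.3584 vs cont=51.1614 → 52.3584 [stop]  node(3,2) S=89.5291 payoff=19.4209 vs cont=24.7615 → 24.7615 [wait]  node(3,3) S=141.6370 payoff=0.0000 vs cont=5.5352 → 5.5352 [wait]
k=2: node(2,0) S=44.9931 payoff=63.9569 vs cont=62.7599 → 63.9569 [stop]  node(2,1) S=71.1800 payoff=37.7700 vs cont=39.0392 → 39.0392 [wait]  node(2,2) S=112.6083 payoff=0.0000 vs cont=15.6109 → 15.6109 [wait]
k=1: node(1,0) S=56.5916 payoff=52.3584 vs cont=51.7475 → 52.3584 [stop]  node(1,1) S=89.5291 payoff=19.4209 vs cont=27.7914 → 27.7914 [wait]
k=0: node(0,0) S=71.1800 payoff=37.7700 vs cont=40.4384 → 40.4384 [wait]

price = 40.4384
tree:
40.4384
52.3584 27.7914
63.9569 39.0392 15.6109
73.1783 52.3584 24.7615 5.5352
80.5098 63.9569 37.7700 10.4987 0.0000
86.3386 73.1783 52.3584 19.9133 0.0000 0.0000
90.9729 80.5098 63.9569 37.7700 0.0000 0.0000 0.0000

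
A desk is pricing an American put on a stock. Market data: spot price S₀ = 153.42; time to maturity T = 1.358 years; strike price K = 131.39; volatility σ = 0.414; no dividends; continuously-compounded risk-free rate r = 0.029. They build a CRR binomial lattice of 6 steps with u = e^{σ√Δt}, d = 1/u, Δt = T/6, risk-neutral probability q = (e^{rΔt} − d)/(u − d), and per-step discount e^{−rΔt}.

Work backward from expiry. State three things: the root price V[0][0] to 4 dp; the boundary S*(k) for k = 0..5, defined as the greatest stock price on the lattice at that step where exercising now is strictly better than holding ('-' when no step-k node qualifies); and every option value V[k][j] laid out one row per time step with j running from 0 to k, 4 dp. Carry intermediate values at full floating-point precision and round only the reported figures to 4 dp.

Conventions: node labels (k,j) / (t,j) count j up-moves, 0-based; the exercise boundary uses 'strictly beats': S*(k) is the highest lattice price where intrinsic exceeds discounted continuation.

Δt=0.22633, u=1.21769, d=0.82122, q=0.46753, disc=e^(-rΔt)=0.99346
k=6 terminal: V=max(K-S,0) → 84.3298 61.6101 27.9220 0.0000 0.0000 0.0000 0.0000
k=5: j=0 S=57.3050 intr=74.0850 cont=73.2255 V=74.0850[EX]; j=1 S=84.9705 intr=46.4195 cont=45.5599 V=46.4195[EX]; j=2 S=125.9923 intr=5.3977 cont=14.7704 V=14.7704[hold]; j=3 S=186.8185 intr=0.0000 cont=0.0000 V=0.0000[hold]; j=4 S=277.0103 intr=0.0000 cont=0.0000 V=0.0000[hold]; j=5 S=410.7445 intr=0.0000 cont=0.0000 V=0.0000[hold]  S*(5)=84.9705
k=4: j=0 S=69.7799 intr=61.6101 cont=60.7506 V=61.6101[EX]; j=1 S=103.4680 intr=27.9220 cont=31.4158 V=31.4158[hold]; j=2 S=153.4200 intr=0.0000 cont=7.8134 V=7.8134[hold]; j=3 S=227.4877 intr=0.0000 cont=0.0000 V=0.0000[hold]; j=4 S=337.3136 intr=0.0000 cont=0.0000 V=0.0000[hold]  S*(4)=69.7799
k=3: j=0 S=84.9705 intr=46.4195 cont=47.1827 V=47.1827[hold]; j=1 S=125.9923 intr=5.3977 cont=20.2476 V=20.2476[hold]; j=2 S=186.8185 intr=0.0000 cont=4.1332 V=4.1332[hold]; j=3 S=277.0103 intr=0.0000 cont=0.0000 V=0.0000[hold]  S*(3)=-
k=2: j=0 S=103.4680 intr=27.9220 cont=34.3635 V=34.3635[hold]; j=1 S=153.4200 intr=0.0000 cont=12.6305 V=12.6305[hold]; j=2 S=227.4877 intr=0.0000 cont=2.1864 V=2.1864[hold]  S*(2)=-
k=1: j=0 S=125.9923 intr=5.3977 cont=24.0443 V=24.0443[hold]; j=1 S=186.8185 intr=0.0000 cont=7.6969 V=7.6969[hold]  S*(1)=-
k=0: j=0 S=153.4200 intr=0.0000 cont=16.2941 V=16.2941[hold]  S*(0)=-

price = 16.2941
boundary = - - - - 69.7799 84.9705
tree:
16.2941
24.0443 7.6969
34.3635 12.6305 2.1864
47.1827 20.2476 4.1332 0.0000
61.6101 31.4158 7.8134 0.0000 0.0000
74.0850 46.4195 14.7704 0.0000 0.0000 0.0000
84.3298 61.6101 27.9220 0.0000 0.0000 0.0000 0.0000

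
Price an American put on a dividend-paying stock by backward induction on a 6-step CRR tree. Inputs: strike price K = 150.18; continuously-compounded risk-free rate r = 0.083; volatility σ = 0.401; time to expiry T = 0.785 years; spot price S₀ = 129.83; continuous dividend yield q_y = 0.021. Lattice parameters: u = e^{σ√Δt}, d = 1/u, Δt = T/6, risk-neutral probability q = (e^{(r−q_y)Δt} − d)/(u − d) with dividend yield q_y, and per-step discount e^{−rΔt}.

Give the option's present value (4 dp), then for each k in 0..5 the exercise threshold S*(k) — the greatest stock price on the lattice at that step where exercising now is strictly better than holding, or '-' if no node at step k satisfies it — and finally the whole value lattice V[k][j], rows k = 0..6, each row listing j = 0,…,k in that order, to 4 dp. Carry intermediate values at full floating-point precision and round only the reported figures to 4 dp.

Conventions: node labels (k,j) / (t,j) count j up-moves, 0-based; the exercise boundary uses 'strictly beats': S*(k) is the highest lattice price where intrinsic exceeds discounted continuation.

price = 28.3367
boundary = - - 97.1383 84.0230 97.1383 112.3008
tree:
28.3367
39.4947 17.4348
53.0417 26.3716 8.5864
66.1570 38.3507 14.5776 2.5857
77.5016 53.0417 24.0199 5.1432 0.0000
87.3144 66.1570 37.8792 10.2306 0.0000 0.0000
95.8023 77.5016 53.0417 20.3500 0.0000 0.0000 0.0000

Δt=0.13083, u=1.15609, d=0.86498, q=0.49178, disc=e^(-rΔt)=0.98920
k=6 terminal: V=max(K-S,0) → 95.8023 77.5016 53.0417 20.3500 0.0000 0.0000 0.0000
k=5: j=0 S=62.8656 intr=87.3144 cont=85.8649 V=87.3144[EX]; j=1 S=84.0230 intr=66.1570 cont=64.7656 V=66.1570[EX]; j=2 S=112.3008 intr=37.8792 cont=36.5654 V=37.8792[EX]; j=3 S=150.0954 intr=0.0846 cont=10.2306 V=10.2306[hold]; j=4 S=200.6098 intr=0.0000 cont=0.0000 V=0.0000[hold]; j=5 S=268.1247 intr=0.0000 cont=0.0000 V=0.0000[hold]  S*(5)=112.3008
k=4: j=0 S=72.6784 intr=77.5016 cont=76.0790 V=77.5016[EX]; j=1 S=97.1383 intr=53.0417 cont=51.6863 V=53.0417[EX]; j=2 S=129.8300 intr=20.3500 cont=24.0199 V=24.0199[hold]; j=3 S=173.5241 intr=0.0000 cont=5.1432 V=5.1432[hold]; j=4 S=231.9234 intr=0.0000 cont=0.0000 V=0.0000[hold]  S*(4)=97.1383
k=3: j=0 S=84.0230 intr=66.1570 cont=64.7656 V=66.1570[EX]; j=1 S=112.3008 intr=37.8792 cont=38.3507 V=38.3507[hold]; j=2 S=150.0954 intr=0.0846 cont=14.5776 V=14.5776[hold]; j=3 S=200.6098 intr=0.0000 cont=2.5857 V=2.5857[hold]  S*(3)=84.0230
k=2: j=0 S=97.1383 intr=53.0417 cont=51.9156 V=53.0417[EX]; j=1 S=129.8300 intr=20.3500 cont=26.3716 V=26.3716[hold]; j=2 S=173.5241 intr=0.0000 cont=8.5864 V=8.5864[hold]  S*(2)=97.1383
k=1: j=0 S=112.3008 intr=37.8792 cont=39.4947 V=39.4947[hold]; j=1 S=150.0954 intr=0.0846 cont=17.4348 V=17.4348[hold]  S*(1)=-
k=0: j=0 S=129.8300 intr=20.3500 cont=28.3367 V=28.3367[hold]  S*(0)=-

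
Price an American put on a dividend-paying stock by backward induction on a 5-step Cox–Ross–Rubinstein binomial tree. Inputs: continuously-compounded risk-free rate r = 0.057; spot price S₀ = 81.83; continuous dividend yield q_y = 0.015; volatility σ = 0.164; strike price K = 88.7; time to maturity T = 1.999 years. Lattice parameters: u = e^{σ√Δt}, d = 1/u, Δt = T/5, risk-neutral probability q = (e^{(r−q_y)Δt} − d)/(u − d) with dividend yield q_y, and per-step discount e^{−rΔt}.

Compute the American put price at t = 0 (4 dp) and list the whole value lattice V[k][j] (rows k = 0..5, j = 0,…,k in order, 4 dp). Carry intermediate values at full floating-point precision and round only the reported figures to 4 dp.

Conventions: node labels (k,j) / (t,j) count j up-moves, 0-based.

price = 8.7802
tree:
8.7802
14.9304 4.2252
22.1968 8.1062 1.2963
28.7474 14.9304 2.9842 0.0000
34.6528 22.1968 6.8700 0.0000 0.0000
39.9766 28.7474 14.9304 0.0000 0.0000 0.0000

params: Δt=0.39980 u=1.10926 d=0.90150 q=0.55560 e^(-rΔt)=0.97747
t_5 payoffs: 39.9766 28.7474 14.9304 0.0000 0.0000 0.0000
k=4: node(4,0) S=54.0472 payoff=34.6528 vs cont=32.9775 → 34.6528 [stop]  node(4,1) S=66.5032 payoff=22.1968 vs cont=20.5959 → 22.1968 [stop]  node(4,2) S=81.8300 payoff=6.8700 vs cont=6.4855 → 6.8700 [stop]  node(4,3) S=100.6891 payoff=0.0000 vs cont=0.0000 → 0.0000 [wait]  node(4,4) S=123.8946 payoff=0.0000 vs cont=0.0000 → 0.0000 [wait]
k=3: node(3,0) S=59.9526 payoff=28.7474 vs cont=27.1074 → 28.7474 [stop]  node(3,1) S=73.7696 payoff=14.9304 vs cont=13.3730 → 14.9304 [stop]  node(3,2) S=90.7711 payoff=0.0000 vs cont=2.9842 → 2.9842 [wait]  node(3,3) S=111.6908 payoff=0.0000 vs cont=0.0000 → 0.0000 [wait]
k=2: node(2,0) S=66.5032 payoff=22.1968 vs cont=20.5959 → 22.1968 [stop]  node(2,1) S=81.8300 payoff=6.8700 vs cont=8.1062 → 8.1062 [wait]  node(2,2) S=100.6891 payoff=0.0000 vs cont=1.2963 → 1.2963 [wait]
k=1: node(1,0) S=73.7696 payoff=14.9304 vs cont=14.0443 → 14.9304 [stop]  node(1,1) S=90.7711 payoff=0.0000 vs cont=4.2252 → 4.2252 [wait]
k=0: node(0,0) S=81.8300 payoff=6.8700 vs cont=8.7802 → 8.7802 [wait]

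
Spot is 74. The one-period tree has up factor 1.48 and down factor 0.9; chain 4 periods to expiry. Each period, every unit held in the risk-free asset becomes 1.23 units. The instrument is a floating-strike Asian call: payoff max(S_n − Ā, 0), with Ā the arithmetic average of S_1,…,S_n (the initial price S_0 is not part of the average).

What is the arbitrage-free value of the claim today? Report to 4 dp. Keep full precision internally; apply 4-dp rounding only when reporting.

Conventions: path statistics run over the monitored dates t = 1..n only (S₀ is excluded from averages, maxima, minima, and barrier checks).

price = 18.9325

Set p* = 0.5690 (from d < R < u); the path-dependent value is the discounted p*-expectation over all price paths.
Enumerate all 2^4 = 16 price paths (U = up ×1.48, D = down ×0.9); each path with k up-moves has probability p*^k·(1−p*)^(4−k).
DDDD: Ā=57.2593, payoff=0.0000, prob=0.034518
UDDD: Ā=94.1598, payoff=0.0000, prob=0.045564
DUDD: Ā=83.4298, payoff=0.0000, prob=0.045564
UUDD: Ā=137.1957, payoff=0.0000, prob=0.060145
DDUD: Ā=73.7728, payoff=6.0673, prob=0.045564
UDUD: Ā=121.3153, payoff=9.9773, prob=0.060145
DUUD: Ā=110.5853, payoff=20.7073, prob=0.060145
UUUD: Ā=181.8514, payoff=34.0520, prob=0.079391
DDDU: Ā=65.0815, payoff=14.7586, prob=0.045564
UDDU: Ā=107.0229, payoff=24.2696, prob=0.060145
DUDU: Ā=96.2929, payoff=34.9996, prob=0.060145
UUDU: Ā=158.3484, payoff=57.5550, prob=0.079391
DDUU: Ā=86.6359, payoff=44.6566, prob=0.060145
UDUU: Ā=142.4680, payoff=73.4354, prob=0.079391
DUUU: Ā=131.7380, payoff=84.1654, prob=0.079391
UUUU: Ā=216.6358, payoff=138.4052, prob=0.104796
Price = Σ prob·payoff / R^4 = 43.334047 / 2.288866 = 18.9325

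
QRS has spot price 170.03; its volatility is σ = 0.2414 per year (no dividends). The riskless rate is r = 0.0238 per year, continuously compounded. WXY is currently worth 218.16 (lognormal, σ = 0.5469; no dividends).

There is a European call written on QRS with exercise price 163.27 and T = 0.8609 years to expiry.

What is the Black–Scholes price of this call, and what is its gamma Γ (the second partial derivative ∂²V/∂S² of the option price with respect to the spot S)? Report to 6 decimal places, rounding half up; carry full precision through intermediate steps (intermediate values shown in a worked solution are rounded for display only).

σ√T = 0.2414·√0.8609 = 0.223982
d₁ = (ln(S/K) + (r+σ²/2)T) / (σ√T) = (ln(170.03/163.27) + (0.0238+0.2414²/2)·0.8609) / 0.223982 = (0.040570 + 0.045573) / 0.223982 = 0.384598
d₂ = d₁ − σ√T = 0.384598 − 0.223982 = 0.160615
e^{−rT} = 0.979719
N(d₁) = 0.649732,  N(d₂) = 0.563802
Call price V = S·N(d₁) − K·e^{−rT}·N(d₂) = 110.473976 − 90.185030 = 20.288945
φ(d₁) = (1/√(2π))·e^{−d₁²/2} = 0.370502
Γ = φ(d₁) / (S·σ·√T) = 0.009729

price = 20.288945
Γ = 0.009729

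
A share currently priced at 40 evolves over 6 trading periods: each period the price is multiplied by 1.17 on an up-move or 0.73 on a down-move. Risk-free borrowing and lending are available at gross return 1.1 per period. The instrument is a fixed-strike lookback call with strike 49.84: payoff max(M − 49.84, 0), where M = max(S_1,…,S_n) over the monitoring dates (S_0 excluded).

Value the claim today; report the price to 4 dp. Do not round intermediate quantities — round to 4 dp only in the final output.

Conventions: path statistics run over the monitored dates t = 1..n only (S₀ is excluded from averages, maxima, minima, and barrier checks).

No-arbitrage gives p* = (R−d)/(u−d) = 0.8409: enumerate every path, weight its payoff by its p*-probability, and discount by R^6.
Enumerate all 2^6 = 64 price paths (U = up ×1.17, D = down ×0.73); each path with k up-moves has probability p*^k·(1−p*)^(6−k).
DDDDDD: M=29.2000, payoff=0.0000, prob=0.000016
UDDDDD: M=46.8000, payoff=0.0000, prob=0.000086
DUDDDD: M=34.1640, payoff=0.0000, prob=0.000086
UUDDDD: M=54.7560, payoff=4.9160, prob=0.000453
DDUDDD: M=29.2000, payoff=0.0000, prob=0.000086
UDUDDD: M=46.8000, payoff=0.0000, prob=0.000453
DUUDDD: M=39.9719, payoff=0.0000, prob=0.000453
UUUDDD: M=64.0645, payoff=14.2245, prob=0.002394
DDDUDD: M=29.2000, payoff=0.0000, prob=0.000086
UDDUDD: M=46.8000, payoff=0.0000, prob=0.000453
DUDUDD: M=34.1640, payoff=0.0000, prob=0.000453
UUDUDD: M=54.7560, payoff=4.9160, prob=0.002394
DDUUDD: M=29.2000, payoff=0.0000, prob=0.000453
UDUUDD: M=46.8000, payoff=0.0000, prob=0.002394
DUUUDD: M=46.7671, payoff=0.0000, prob=0.002394
UUUUDD: M=74.9555, payoff=25.1155, prob=0.012656
DDDDUD: M=29.2000, payoff=0.0000, prob=0.000086
UDDDUD: M=46.8000, payoff=0.0000, prob=0.000453
DUDDUD: M=34.1640, payoff=0.0000, prob=0.000453
UUDDUD: M=54.7560, payoff=4.9160, prob=0.002394
DDUDUD: M=29.2000, payoff=0.0000, prob=0.000453
UDUDUD: M=46.8000, payoff=0.0000, prob=0.002394
DUUDUD: M=39.9719, payoff=0.0000, prob=0.002394
UUUDUD: M=64.0645, payoff=14.2245, prob=0.012656
DDDUUD: M=29.2000, payoff=0.0000, prob=0.000453
UDDUUD: M=46.8000, payoff=0.0000, prob=0.002394
DUDUUD: M=34.1640, payoff=0.0000, prob=0.002394
UUDUUD: M=54.7560, payoff=4.9160, prob=0.012656
DDUUUD: M=34.1400, payoff=0.0000, prob=0.002394
UDUUUD: M=54.7175, payoff=4.8775, prob=0.012656
DUUUUD: M=54.7175, payoff=4.8775, prob=0.012656
UUUUUD: M=87.6979, payoff=37.8579, prob=0.066895
DDDDDU: M=29.2000, payoff=0.0000, prob=0.000086
UDDDDU: M=46.8000, payoff=0.0000, prob=0.000453
DUDDDU: M=34.1640, payoff=0.0000, prob=0.000453
UUDDDU: M=54.7560, payoff=4.9160, prob=0.002394
DDUDDU: M=29.2000, payoff=0.0000, prob=0.000453
UDUDDU: M=46.8000, payoff=0.0000, prob=0.002394
DUUDDU: M=39.9719, payoff=0.0000, prob=0.002394
UUUDDU: M=64.0645, payoff=14.2245, prob=0.012656
DDDUDU: M=29.2000, payoff=0.0000, prob=0.000453
UDDUDU: M=46.8000, payoff=0.0000, prob=0.002394
DUDUDU: M=34.1640, payoff=0.0000, prob=0.002394
UUDUDU: M=54.7560, payoff=4.9160, prob=0.012656
DDUUDU: M=29.2000, payoff=0.0000, prob=0.002394
UDUUDU: M=46.8000, payoff=0.0000, prob=0.012656
DUUUDU: M=46.7671, payoff=0.0000, prob=0.012656
UUUUDU: M=74.9555, payoff=25.1155, prob=0.066895
DDDDUU: M=29.2000, payoff=0.0000, prob=0.000453
UDDDUU: M=46.8000, payoff=0.0000, prob=0.002394
DUDDUU: M=34.1640, payoff=0.0000, prob=0.002394
UUDDUU: M=54.7560, payoff=4.9160, prob=0.012656
DDUDUU: M=29.2000, payoff=0.0000, prob=0.002394
UDUDUU: M=46.8000, payoff=0.0000, prob=0.012656
DUUDUU: M=39.9719, payoff=0.0000, prob=0.012656
UUUDUU: M=64.0645, payoff=14.2245, prob=0.066895
DDDUUU: M=29.2000, payoff=0.0000, prob=0.002394
UDDUUU: M=46.8000, payoff=0.0000, prob=0.012656
DUDUUU: M=39.9438, payoff=0.0000, prob=0.012656
UUDUUU: M=64.0195, payoff=14.1795, prob=0.066895
DDUUUU: M=39.9438, payoff=0.0000, prob=0.012656
UDUUUU: M=64.0195, payoff=14.1795, prob=0.066895
DUUUUU: M=64.0195, payoff=14.1795, prob=0.066895
UUUUUU: M=102.6066, payoff=52.7666, prob=0.353585
Price = Σ prob·payoff / R^6 = 27.726793 / 1.771561 = 15.6511

price = 15.6511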